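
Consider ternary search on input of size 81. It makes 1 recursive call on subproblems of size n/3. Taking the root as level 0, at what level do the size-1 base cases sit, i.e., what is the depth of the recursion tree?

For divide and conquer with division factor 3:

Problem sizes at each level:
Level 0: 81
Level 1: 27
Level 2: 9
Level 3: 3
Level 4: 1

The root is level 0 and the size-1 base case is level 4 (the tree spans levels 0 through 4, i.e. 5 levels counting the root), so the depth is the number of divisions: log_3(81) = 4

The recursion tree depth is log_3(81) = 4. At each level, the problem size is divided by 3, so it takes 4 divisions to reduce to a base case of size 1. The algorithm makes 1 recursive call at each level.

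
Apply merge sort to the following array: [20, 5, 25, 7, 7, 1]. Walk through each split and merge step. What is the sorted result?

Merge sort trace:

Split: [20, 5, 25, 7, 7, 1] -> [20, 5, 25] and [7, 7, 1]
  Split: [20, 5, 25] -> [20] and [5, 25]
    Split: [5, 25] -> [5] and [25]
    Merge: [5] + [25] -> [5, 25]
  Merge: [20] + [5, 25] -> [5, 20, 25]
  Split: [7, 7, 1] -> [7] and [7, 1]
    Split: [7, 1] -> [7] and [1]
    Merge: [7] + [1] -> [1, 7]
  Merge: [7] + [1, 7] -> [1, 7, 7]
Merge: [5, 20, 25] + [1, 7, 7] -> [1, 5, 7, 7, 20, 25]

Final sorted array: [1, 5, 7, 7, 20, 25]

The merge sort proceeds by recursively splitting the array and merging sorted halves.
After all merges, the sorted array is [1, 5, 7, 7, 20, 25].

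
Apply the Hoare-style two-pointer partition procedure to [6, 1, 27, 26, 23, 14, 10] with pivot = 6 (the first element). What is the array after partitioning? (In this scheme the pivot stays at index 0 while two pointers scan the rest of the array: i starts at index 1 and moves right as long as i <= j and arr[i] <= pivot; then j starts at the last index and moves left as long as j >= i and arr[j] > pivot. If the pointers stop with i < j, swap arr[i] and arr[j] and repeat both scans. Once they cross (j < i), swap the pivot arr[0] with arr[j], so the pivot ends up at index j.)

Hoare-style two-pointer partition with pivot = 6:

Initial array: [6, 1, 27, 26, 23, 14, 10]

Pointers start at i = 1, j = 6.
i ends at 2, j ends at 1: the pointers have crossed (j < i), so scanning stops.

Swap pivot arr[0] with arr[1] to place pivot at position 1: [1, 6, 27, 26, 23, 14, 10]
Pivot position: 1

After partitioning with pivot 6, the array becomes [1, 6, 27, 26, 23, 14, 10]. The pivot is placed at index 1. All elements to the left of the pivot are <= 6, and all elements to the right are > 6.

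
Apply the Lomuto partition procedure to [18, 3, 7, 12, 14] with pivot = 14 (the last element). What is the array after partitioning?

Lomuto partition with pivot = 14:

Initial array: [18, 3, 7, 12, 14]

arr[0]=18 > 14: no swap
arr[1]=3 <= 14: swap with position 0, array becomes [3, 18, 7, 12, 14]
arr[2]=7 <= 14: swap with position 1, array becomes [3, 7, 18, 12, 14]
arr[3]=12 <= 14: swap with position 2, array becomes [3, 7, 12, 18, 14]

Place pivot at position 3: [3, 7, 12, 14, 18]
Pivot position: 3

After partitioning with pivot 14, the array becomes [3, 7, 12, 14, 18]. The pivot is placed at index 3. All elements to the left of the pivot are <= 14, and all elements to the right are > 14.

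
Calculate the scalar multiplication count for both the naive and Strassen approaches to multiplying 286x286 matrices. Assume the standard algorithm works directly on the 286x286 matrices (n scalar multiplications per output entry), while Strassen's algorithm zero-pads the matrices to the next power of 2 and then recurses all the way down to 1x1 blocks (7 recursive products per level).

Matrix multiplication for 286x286 matrices:

Strassen's algorithm requires power-of-2 dimensions. Pad 286x286 to 512x512 (next power of 2).

Standard algorithm: 286^3 = 23393656 multiplications
Strassen's algorithm: 7^(log2(512)) = 7^9 = 40353607 multiplications
Difference: 23393656 - 40353607 = -16959951 (Strassen uses MORE here due to padding overhead — for small or just-over-power-of-2 n, padding can outweigh the per-level savings)

Standard: 23393656 multiplications (286^3). Strassen: 40353607 multiplications (7^9, after padding to 512x512). Strassen reduces 8 recursive multiplications to 7 at each level.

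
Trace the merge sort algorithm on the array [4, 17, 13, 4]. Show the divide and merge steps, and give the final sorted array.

Merge sort trace:

Split: [4, 17, 13, 4] -> [4, 17] and [13, 4]
  Split: [4, 17] -> [4] and [17]
  Merge: [4] + [17] -> [4, 17]
  Split: [13, 4] -> [13] and [4]
  Merge: [13] + [4] -> [4, 13]
Merge: [4, 17] + [4, 13] -> [4, 4, 13, 17]

Final sorted array: [4, 4, 13, 17]

The merge sort proceeds by recursively splitting the array and merging sorted halves.
After all merges, the sorted array is [4, 4, 13, 17].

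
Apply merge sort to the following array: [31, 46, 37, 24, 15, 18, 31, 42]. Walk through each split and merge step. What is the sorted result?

Merge sort trace:

Split: [31, 46, 37, 24, 15, 18, 31, 42] -> [31, 46, 37, 24] and [15, 18, 31, 42]
  Split: [31, 46, 37, 24] -> [31, 46] and [37, 24]
    Split: [31, 46] -> [31] and [46]
    Merge: [31] + [46] -> [31, 46]
    Split: [37, 24] -> [37] and [24]
    Merge: [37] + [24] -> [24, 37]
  Merge: [31, 46] + [24, 37] -> [24, 31, 37, 46]
  Split: [15, 18, 31, 42] -> [15, 18] and [31, 42]
    Split: [15, 18] -> [15] and [18]
    Merge: [15] + [18] -> [15, 18]
    Split: [31, 42] -> [31] and [42]
    Merge: [31] + [42] -> [31, 42]
  Merge: [15, 18] + [31, 42] -> [15, 18, 31, 42]
Merge: [24, 31, 37, 46] + [15, 18, 31, 42] -> [15, 18, 24, 31, 31, 37, 42, 46]

Final sorted array: [15, 18, 24, 31, 31, 37, 42, 46]

The merge sort proceeds by recursively splitting the array and merging sorted halves.
After all merges, the sorted array is [15, 18, 24, 31, 31, 37, 42, 46].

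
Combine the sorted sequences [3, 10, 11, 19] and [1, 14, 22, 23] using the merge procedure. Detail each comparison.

Merging process:

Compare 3 vs 1: take 1 from right. Merged: [1]
Compare 3 vs 14: take 3 from left. Merged: [1, 3]
Compare 10 vs 14: take 10 from left. Merged: [1, 3, 10]
Compare 11 vs 14: take 11 from left. Merged: [1, 3, 10, 11]
Compare 19 vs 14: take 14 from right. Merged: [1, 3, 10, 11, 14]
Compare 19 vs 22: take 19 from left. Merged: [1, 3, 10, 11, 14, 19]
Append remaining from right: [22, 23]. Merged: [1, 3, 10, 11, 14, 19, 22, 23]

Final merged array: [1, 3, 10, 11, 14, 19, 22, 23]
Total comparisons: 6

The merged array is [1, 3, 10, 11, 14, 19, 22, 23], requiring 6 comparisons. The merge step runs in O(n) time where n is the total number of elements.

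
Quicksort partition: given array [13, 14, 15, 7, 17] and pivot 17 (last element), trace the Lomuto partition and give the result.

Lomuto partition with pivot = 17:

Initial array: [13, 14, 15, 7, 17]

arr[0]=13 <= 17: swap with position 0, array becomes [13, 14, 15, 7, 17]
arr[1]=14 <= 17: swap with position 1, array becomes [13, 14, 15, 7, 17]
arr[2]=15 <= 17: swap with position 2, array becomes [13, 14, 15, 7, 17]
arr[3]=7 <= 17: swap with position 3, array becomes [13, 14, 15, 7, 17]

Place pivot at position 4: [13, 14, 15, 7, 17]
Pivot position: 4

After partitioning with pivot 17, the array becomes [13, 14, 15, 7, 17]. The pivot is placed at index 4. All elements to the left of the pivot are <= 17, and all elements to the right are > 17.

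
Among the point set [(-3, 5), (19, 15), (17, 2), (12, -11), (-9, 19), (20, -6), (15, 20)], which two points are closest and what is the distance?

Computing all pairwise distances among 7 points:

d((-3, 5), (19, 15)) = 24.1661
d((-3, 5), (17, 2)) = 20.2237
d((-3, 5), (12, -11)) = 21.9317
d((-3, 5), (-9, 19)) = 15.2315
d((-3, 5), (20, -6)) = 25.4951
d((-3, 5), (15, 20)) = 23.4307
d((19, 15), (17, 2)) = 13.1529
d((19, 15), (12, -11)) = 26.9258
d((19, 15), (-9, 19)) = 28.2843
d((19, 15), (20, -6)) = 21.0238
d((19, 15), (15, 20)) = 6.4031 <-- minimum
d((17, 2), (12, -11)) = 13.9284
d((17, 2), (-9, 19)) = 31.0644
d((17, 2), (20, -6)) = 8.544
d((17, 2), (15, 20)) = 18.1108
d((12, -11), (-9, 19)) = 36.6197
d((12, -11), (20, -6)) = 9.434
d((12, -11), (15, 20)) = 31.1448
d((-9, 19), (20, -6)) = 38.2884
d((-9, 19), (15, 20)) = 24.0208
d((20, -6), (15, 20)) = 26.4764

Closest pair: (19, 15) and (15, 20) with distance 6.4031

The closest pair is (19, 15) and (15, 20) with Euclidean distance 6.4031. For 7 points, brute-force pairwise comparison is shown above. For large n, the divide-and-conquer algorithm (sort by x, recurse on halves, check the dividing strip) achieves O(n log n).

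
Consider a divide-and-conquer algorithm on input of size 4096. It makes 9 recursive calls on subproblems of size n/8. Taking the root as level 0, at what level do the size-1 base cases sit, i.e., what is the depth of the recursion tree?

For divide and conquer with division factor 8:

Problem sizes at each level:
Level 0: 4096
Level 1: 512
Level 2: 64
Level 3: 8
Level 4: 1

The root is level 0 and the size-1 base case is level 4 (the tree spans levels 0 through 4, i.e. 5 levels counting the root), so the depth is the number of divisions: log_8(4096) = 4

The recursion tree depth is log_8(4096) = 4. At each level, the problem size is divided by 8, so it takes 4 divisions to reduce to a base case of size 1. The algorithm makes 9 recursive calls at each level.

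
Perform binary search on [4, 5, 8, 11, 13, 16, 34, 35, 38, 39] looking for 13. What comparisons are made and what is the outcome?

Binary search for 13 in [4, 5, 8, 11, 13, 16, 34, 35, 38, 39]:

lo=0, hi=9, mid=4, arr[mid]=13 -> Found target at index 4!

Binary search finds 13 at index 4 after 1 comparisons. The search repeatedly halves the search space by comparing with the middle element.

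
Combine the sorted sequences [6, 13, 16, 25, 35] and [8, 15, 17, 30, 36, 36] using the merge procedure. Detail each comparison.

Merging process:

Compare 6 vs 8: take 6 from left. Merged: [6]
Compare 13 vs 8: take 8 from right. Merged: [6, 8]
Compare 13 vs 15: take 13 from left. Merged: [6, 8, 13]
Compare 16 vs 15: take 15 from right. Merged: [6, 8, 13, 15]
Compare 16 vs 17: take 16 from left. Merged: [6, 8, 13, 15, 16]
Compare 25 vs 17: take 17 from right. Merged: [6, 8, 13, 15, 16, 17]
Compare 25 vs 30: take 25 from left. Merged: [6, 8, 13, 15, 16, 17, 25]
Compare 35 vs 30: take 30 from right. Merged: [6, 8, 13, 15, 16, 17, 25, 30]
Compare 35 vs 36: take 35 from left. Merged: [6, 8, 13, 15, 16, 17, 25, 30, 35]
Append remaining from right: [36, 36]. Merged: [6, 8, 13, 15, 16, 17, 25, 30, 35, 36, 36]

Final merged array: [6, 8, 13, 15, 16, 17, 25, 30, 35, 36, 36]
Total comparisons: 9

The merged array is [6, 8, 13, 15, 16, 17, 25, 30, 35, 36, 36], requiring 9 comparisons. The merge step runs in O(n) time where n is the total number of elements.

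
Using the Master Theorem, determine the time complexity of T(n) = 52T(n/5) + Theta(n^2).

Master Theorem for T(n) = 52T(n/5) + O(n^2):

a = 52, b = 5, c = 2
log_b(a) = log_5(52) = 2.4550

Case 1: c = 2 < log_5(52) = 2.4550
T(n) = O(n^(log_5 52))

For T(n) = 52T(n/5) + O(n^2): log_5(52) = 2.4550. This is Case 1 of the Master Theorem (c < log_b(a), work dominated by leaves), giving O(n^(log_5 52)).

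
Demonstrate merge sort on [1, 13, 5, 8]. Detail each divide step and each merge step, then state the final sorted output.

Merge sort trace:

Split: [1, 13, 5, 8] -> [1, 13] and [5, 8]
  Split: [1, 13] -> [1] and [13]
  Merge: [1] + [13] -> [1, 13]
  Split: [5, 8] -> [5] and [8]
  Merge: [5] + [8] -> [5, 8]
Merge: [1, 13] + [5, 8] -> [1, 5, 8, 13]

Final sorted array: [1, 5, 8, 13]

The merge sort proceeds by recursively splitting the array and merging sorted halves.
After all merges, the sorted array is [1, 5, 8, 13].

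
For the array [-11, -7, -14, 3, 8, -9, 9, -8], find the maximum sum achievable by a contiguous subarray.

Using Kadane's algorithm on [-11, -7, -14, 3, 8, -9, 9, -8]:

Scanning through the array:
Position 1 (value -7): max_ending_here = -7, max_so_far = -7
Position 2 (value -14): max_ending_here = -14, max_so_far = -7
Position 3 (value 3): max_ending_here = 3, max_so_far = 3
Position 4 (value 8): max_ending_here = 11, max_so_far = 11
Position 5 (value -9): max_ending_here = 2, max_so_far = 11
Position 6 (value 9): max_ending_here = 11, max_so_far = 11
Position 7 (value -8): max_ending_here = 3, max_so_far = 11

Maximum subarray: [3, 8]
Maximum sum: 11

The maximum subarray is [3, 8] with sum 11. This subarray runs from index 3 to index 4.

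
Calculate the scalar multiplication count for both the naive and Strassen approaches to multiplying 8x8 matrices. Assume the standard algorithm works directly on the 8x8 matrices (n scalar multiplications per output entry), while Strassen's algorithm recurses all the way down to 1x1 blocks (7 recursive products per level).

Matrix multiplication for 8x8 matrices:

Standard algorithm: 8^3 = 512 multiplications
Strassen's algorithm: 7^(log2(8)) = 7^3 = 343 multiplications
Savings: 512 - 343 = 169 multiplications

Standard: 512 multiplications (8^3). Strassen: 343 multiplications (7^3). Strassen reduces 8 recursive multiplications to 7 at each level.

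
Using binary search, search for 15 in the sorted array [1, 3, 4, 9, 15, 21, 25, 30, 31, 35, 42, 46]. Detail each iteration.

Binary search for 15 in [1, 3, 4, 9, 15, 21, 25, 30, 31, 35, 42, 46]:

lo=0, hi=11, mid=5, arr[mid]=21 -> 21 > 15, search left half
lo=0, hi=4, mid=2, arr[mid]=4 -> 4 < 15, search right half
lo=3, hi=4, mid=3, arr[mid]=9 -> 9 < 15, search right half
lo=4, hi=4, mid=4, arr[mid]=15 -> Found target at index 4!

Binary search finds 15 at index 4 after 4 comparisons. The search repeatedly halves the search space by comparing with the middle element.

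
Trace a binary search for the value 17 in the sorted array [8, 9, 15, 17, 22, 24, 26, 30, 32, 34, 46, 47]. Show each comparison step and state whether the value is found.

Binary search for 17 in [8, 9, 15, 17, 22, 24, 26, 30, 32, 34, 46, 47]:

lo=0, hi=11, mid=5, arr[mid]=24 -> 24 > 17, search left half
lo=0, hi=4, mid=2, arr[mid]=15 -> 15 < 17, search right half
lo=3, hi=4, mid=3, arr[mid]=17 -> Found target at index 3!

Binary search finds 17 at index 3 after 3 comparisons. The search repeatedly halves the search space by comparing with the middle element.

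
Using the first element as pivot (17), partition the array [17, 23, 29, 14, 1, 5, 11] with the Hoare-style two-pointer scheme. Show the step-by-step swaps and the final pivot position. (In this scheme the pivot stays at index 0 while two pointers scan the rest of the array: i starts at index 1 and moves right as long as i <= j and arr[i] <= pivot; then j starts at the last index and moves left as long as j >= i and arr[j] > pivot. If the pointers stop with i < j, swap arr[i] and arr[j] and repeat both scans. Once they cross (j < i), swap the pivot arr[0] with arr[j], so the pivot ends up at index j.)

Hoare-style two-pointer partition with pivot = 17:

Initial array: [17, 23, 29, 14, 1, 5, 11]

Pointers start at i = 1, j = 6.
i stops at index 1 (arr[1]=23 > 17), j stops at index 6 (arr[6]=11 <= 17): swap arr[1] and arr[6], array becomes [17, 11, 29, 14, 1, 5, 23]
i stops at index 2 (arr[2]=29 > 17), j stops at index 5 (arr[5]=5 <= 17): swap arr[2] and arr[5], array becomes [17, 11, 5, 14, 1, 29, 23]
i ends at 5, j ends at 4: the pointers have crossed (j < i), so scanning stops.

Swap pivot arr[0] with arr[4] to place pivot at position 4: [1, 11, 5, 14, 17, 29, 23]
Pivot position: 4

After partitioning with pivot 17, the array becomes [1, 11, 5, 14, 17, 29, 23]. The pivot is placed at index 4. All elements to the left of the pivot are <= 17, and all elements to the right are > 17.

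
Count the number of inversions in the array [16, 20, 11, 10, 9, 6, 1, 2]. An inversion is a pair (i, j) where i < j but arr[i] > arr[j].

Finding inversions in [16, 20, 11, 10, 9, 6, 1, 2]:

(0, 2): arr[0]=16 > arr[2]=11
(0, 3): arr[0]=16 > arr[3]=10
(0, 4): arr[0]=16 > arr[4]=9
(0, 5): arr[0]=16 > arr[5]=6
(0, 6): arr[0]=16 > arr[6]=1
(0, 7): arr[0]=16 > arr[7]=2
(1, 2): arr[1]=20 > arr[2]=11
(1, 3): arr[1]=20 > arr[3]=10
(1, 4): arr[1]=20 > arr[4]=9
(1, 5): arr[1]=20 > arr[5]=6
(1, 6): arr[1]=20 > arr[6]=1
(1, 7): arr[1]=20 > arr[7]=2
(2, 3): arr[2]=11 > arr[3]=10
(2, 4): arr[2]=11 > arr[4]=9
(2, 5): arr[2]=11 > arr[5]=6
(2, 6): arr[2]=11 > arr[6]=1
(2, 7): arr[2]=11 > arr[7]=2
(3, 4): arr[3]=10 > arr[4]=9
(3, 5): arr[3]=10 > arr[5]=6
(3, 6): arr[3]=10 > arr[6]=1
(3, 7): arr[3]=10 > arr[7]=2
(4, 5): arr[4]=9 > arr[5]=6
(4, 6): arr[4]=9 > arr[6]=1
(4, 7): arr[4]=9 > arr[7]=2
(5, 6): arr[5]=6 > arr[6]=1
(5, 7): arr[5]=6 > arr[7]=2

Total inversions: 26

The array has 26 inversion(s): (0,2), (0,3), (0,4), (0,5), (0,6), (0,7), (1,2), (1,3), (1,4), (1,5), (1,6), (1,7), (2,3), (2,4), (2,5), (2,6), (2,7), (3,4), (3,5), (3,6), (3,7), (4,5), (4,6), (4,7), (5,6), (5,7). Each pair (i,j) satisfies i < j and arr[i] > arr[j].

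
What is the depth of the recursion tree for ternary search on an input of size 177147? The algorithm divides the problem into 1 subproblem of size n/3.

For divide and conquer with division factor 3:

Problem sizes at each level:
Level 0: 177147
Level 1: 59049
Level 2: 19683
Level 3: 6561
Level 4: 2187
Level 5: 729
Level 6: 243
Level 7: 81
Level 8: 27
Level 9: 9
Level 10: 3
Level 11: 1

The root is level 0 and the size-1 base case is level 11 (the tree spans levels 0 through 11, i.e. 12 levels counting the root), so the depth is the number of divisions: log_3(177147) = 11

The recursion tree depth is log_3(177147) = 11. At each level, the problem size is divided by 3, so it takes 11 divisions to reduce to a base case of size 1. The algorithm makes 1 recursive call at each level.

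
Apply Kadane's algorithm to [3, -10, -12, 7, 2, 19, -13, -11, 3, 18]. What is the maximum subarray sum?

Using Kadane's algorithm on [3, -10, -12, 7, 2, 19, -13, -11, 3, 18]:

Scanning through the array:
Position 1 (value -10): max_ending_here = -7, max_so_far = 3
Position 2 (value -12): max_ending_here = -12, max_so_far = 3
Position 3 (value 7): max_ending_here = 7, max_so_far = 7
Position 4 (value 2): max_ending_here = 9, max_so_far = 9
Position 5 (value 19): max_ending_here = 28, max_so_far = 28
Position 6 (value -13): max_ending_here = 15, max_so_far = 28
Position 7 (value -11): max_ending_here = 4, max_so_far = 28
Position 8 (value 3): max_ending_here = 7, max_so_far = 28
Position 9 (value 18): max_ending_here = 25, max_so_far = 28

Maximum subarray: [7, 2, 19]
Maximum sum: 28

The maximum subarray is [7, 2, 19] with sum 28. This subarray runs from index 3 to index 5.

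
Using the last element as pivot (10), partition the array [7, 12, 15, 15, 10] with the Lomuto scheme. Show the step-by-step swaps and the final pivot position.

Lomuto partition with pivot = 10:

Initial array: [7, 12, 15, 15, 10]

arr[0]=7 <= 10: swap with position 0, array becomes [7, 12, 15, 15, 10]
arr[1]=12 > 10: no swap
arr[2]=15 > 10: no swap
arr[3]=15 > 10: no swap

Place pivot at position 1: [7, 10, 15, 15, 12]
Pivot position: 1

After partitioning with pivot 10, the array becomes [7, 10, 15, 15, 12]. The pivot is placed at index 1. All elements to the left of the pivot are <= 10, and all elements to the right are > 10.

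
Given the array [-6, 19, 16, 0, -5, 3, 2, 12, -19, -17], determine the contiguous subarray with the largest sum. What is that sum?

Using Kadane's algorithm on [-6, 19, 16, 0, -5, 3, 2, 12, -19, -17]:

Scanning through the array:
Position 1 (value 19): max_ending_here = 19, max_so_far = 19
Position 2 (value 16): max_ending_here = 35, max_so_far = 35
Position 3 (value 0): max_ending_here = 35, max_so_far = 35
Position 4 (value -5): max_ending_here = 30, max_so_far = 35
Position 5 (value 3): max_ending_here = 33, max_so_far = 35
Position 6 (value 2): max_ending_here = 35, max_so_far = 35
Position 7 (value 12): max_ending_here = 47, max_so_far = 47
Position 8 (value -19): max_ending_here = 28, max_so_far = 47
Position 9 (value -17): max_ending_here = 11, max_so_far = 47

Maximum subarray: [19, 16, 0, -5, 3, 2, 12]
Maximum sum: 47

The maximum subarray is [19, 16, 0, -5, 3, 2, 12] with sum 47. This subarray runs from index 1 to index 7.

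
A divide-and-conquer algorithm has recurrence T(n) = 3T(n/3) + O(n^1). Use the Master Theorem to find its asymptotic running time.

Master Theorem for T(n) = 3T(n/3) + O(n^1):

a = 3, b = 3, c = 1
log_b(a) = log_3(3) = 1.0000

Case 2: c = 1 = log_3(3) = 1.0000
T(n) = O(n^1 log n) = O(n log n)

For T(n) = 3T(n/3) + O(n^1): log_3(3) = 1.0000. This is Case 2 of the Master Theorem (c = log_b(a), equal work at all levels), giving O(n log n).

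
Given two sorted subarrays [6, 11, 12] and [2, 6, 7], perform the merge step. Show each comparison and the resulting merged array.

Merging process:

Compare 6 vs 2: take 2 from right. Merged: [2]
Compare 6 vs 6: take 6 from left. Merged: [2, 6]
Compare 11 vs 6: take 6 from right. Merged: [2, 6, 6]
Compare 11 vs 7: take 7 from right. Merged: [2, 6, 6, 7]
Append remaining from left: [11, 12]. Merged: [2, 6, 6, 7, 11, 12]

Final merged array: [2, 6, 6, 7, 11, 12]
Total comparisons: 4

The merged array is [2, 6, 6, 7, 11, 12], requiring 4 comparisons. The merge step runs in O(n) time where n is the total number of elements.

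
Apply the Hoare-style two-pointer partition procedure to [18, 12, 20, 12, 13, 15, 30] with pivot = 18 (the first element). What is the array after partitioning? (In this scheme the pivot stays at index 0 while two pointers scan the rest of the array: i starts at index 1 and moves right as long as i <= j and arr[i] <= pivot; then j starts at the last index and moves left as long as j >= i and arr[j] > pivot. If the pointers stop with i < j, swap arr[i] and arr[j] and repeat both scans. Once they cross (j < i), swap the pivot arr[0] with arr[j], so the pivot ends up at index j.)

Hoare-style two-pointer partition with pivot = 18:

Initial array: [18, 12, 20, 12, 13, 15, 30]

Pointers start at i = 1, j = 6.
i stops at index 2 (arr[2]=20 > 18), j stops at index 5 (arr[5]=15 <= 18): swap arr[2] and arr[5], array becomes [18, 12, 15, 12, 13, 20, 30]
i ends at 5, j ends at 4: the pointers have crossed (j < i), so scanning stops.

Swap pivot arr[0] with arr[4] to place pivot at position 4: [13, 12, 15, 12, 18, 20, 30]
Pivot position: 4

After partitioning with pivot 18, the array becomes [13, 12, 15, 12, 18, 20, 30]. The pivot is placed at index 4. All elements to the left of the pivot are <= 18, and all elements to the right are > 18.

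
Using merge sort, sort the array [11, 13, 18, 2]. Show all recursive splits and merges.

Merge sort trace:

Split: [11, 13, 18, 2] -> [11, 13] and [18, 2]
  Split: [11, 13] -> [11] and [13]
  Merge: [11] + [13] -> [11, 13]
  Split: [18, 2] -> [18] and [2]
  Merge: [18] + [2] -> [2, 18]
Merge: [11, 13] + [2, 18] -> [2, 11, 13, 18]

Final sorted array: [2, 11, 13, 18]

The merge sort proceeds by recursively splitting the array and merging sorted halves.
After all merges, the sorted array is [2, 11, 13, 18].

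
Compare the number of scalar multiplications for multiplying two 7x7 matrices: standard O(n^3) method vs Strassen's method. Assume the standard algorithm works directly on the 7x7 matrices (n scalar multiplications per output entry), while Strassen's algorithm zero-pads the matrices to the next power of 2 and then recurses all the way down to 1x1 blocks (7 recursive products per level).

Matrix multiplication for 7x7 matrices:

Strassen's algorithm requires power-of-2 dimensions. Pad 7x7 to 8x8 (next power of 2).

Standard algorithm: 7^3 = 343 multiplications
Strassen's algorithm: 7^(log2(8)) = 7^3 = 343 multiplications
Savings: 343 - 343 = 0 multiplications

Standard: 343 multiplications (7^3). Strassen: 343 multiplications (7^3, after padding to 8x8). Strassen reduces 8 recursive multiplications to 7 at each level.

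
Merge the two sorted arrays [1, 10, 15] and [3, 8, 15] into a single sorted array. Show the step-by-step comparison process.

Merging process:

Compare 1 vs 3: take 1 from left. Merged: [1]
Compare 10 vs 3: take 3 from right. Merged: [1, 3]
Compare 10 vs 8: take 8 from right. Merged: [1, 3, 8]
Compare 10 vs 15: take 10 from left. Merged: [1, 3, 8, 10]
Compare 15 vs 15: take 15 from left. Merged: [1, 3, 8, 10, 15]
Append remaining from right: [15]. Merged: [1, 3, 8, 10, 15, 15]

Final merged array: [1, 3, 8, 10, 15, 15]
Total comparisons: 5

The merged array is [1, 3, 8, 10, 15, 15], requiring 5 comparisons. The merge step runs in O(n) time where n is the total number of elements.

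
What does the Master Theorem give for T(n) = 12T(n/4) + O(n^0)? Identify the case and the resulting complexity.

Master Theorem for T(n) = 12T(n/4) + O(n^0):

a = 12, b = 4, c = 0
log_b(a) = log_4(12) = 1.7925

Case 1: c = 0 < log_4(12) = 1.7925
T(n) = O(n^(log_4 12))

For T(n) = 12T(n/4) + O(n^0): log_4(12) = 1.7925. This is Case 1 of the Master Theorem (c < log_b(a), work dominated by leaves), giving O(n^(log_4 12)).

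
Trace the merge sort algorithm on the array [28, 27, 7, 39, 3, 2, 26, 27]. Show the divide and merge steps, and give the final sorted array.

Merge sort trace:

Split: [28, 27, 7, 39, 3, 2, 26, 27] -> [28, 27, 7, 39] and [3, 2, 26, 27]
  Split: [28, 27, 7, 39] -> [28, 27] and [7, 39]
    Split: [28, 27] -> [28] and [27]
    Merge: [28] + [27] -> [27, 28]
    Split: [7, 39] -> [7] and [39]
    Merge: [7] + [39] -> [7, 39]
  Merge: [27, 28] + [7, 39] -> [7, 27, 28, 39]
  Split: [3, 2, 26, 27] -> [3, 2] and [26, 27]
    Split: [3, 2] -> [3] and [2]
    Merge: [3] + [2] -> [2, 3]
    Split: [26, 27] -> [26] and [27]
    Merge: [26] + [27] -> [26, 27]
  Merge: [2, 3] + [26, 27] -> [2, 3, 26, 27]
Merge: [7, 27, 28, 39] + [2, 3, 26, 27] -> [2, 3, 7, 26, 27, 27, 28, 39]

Final sorted array: [2, 3, 7, 26, 27, 27, 28, 39]

The merge sort proceeds by recursively splitting the array and merging sorted halves.
After all merges, the sorted array is [2, 3, 7, 26, 27, 27, 28, 39].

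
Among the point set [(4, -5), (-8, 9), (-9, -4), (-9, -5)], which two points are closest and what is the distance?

Computing all pairwise distances among 4 points:

d((4, -5), (-8, 9)) = 18.4391
d((4, -5), (-9, -4)) = 13.0384
d((4, -5), (-9, -5)) = 13.0
d((-8, 9), (-9, -4)) = 13.0384
d((-8, 9), (-9, -5)) = 14.0357
d((-9, -4), (-9, -5)) = 1.0 <-- minimum

Closest pair: (-9, -4) and (-9, -5) with distance 1.0

The closest pair is (-9, -4) and (-9, -5) with Euclidean distance 1.0. For 4 points, brute-force pairwise comparison is shown above. For large n, the divide-and-conquer algorithm (sort by x, recurse on halves, check the dividing strip) achieves O(n log n).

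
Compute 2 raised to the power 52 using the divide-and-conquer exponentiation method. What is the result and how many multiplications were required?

Computing 2^52 by squaring (build up from 2^1; each line after the first costs one multiplication):

2^1 = 2
2^2 = (2^1)^2 = 2^2 = 4
2^3 = 2 * 2^2 = 2 * 4 = 8
2^6 = (2^3)^2 = 8^2 = 64
2^12 = (2^6)^2 = 64^2 = 4096
2^13 = 2 * 2^12 = 2 * 4096 = 8192
2^26 = (2^13)^2 = 8192^2 = 67108864
2^52 = (2^26)^2 = 67108864^2 = 4503599627370496

Result: 4503599627370496
Multiplications needed: 7 (7 lines after 2^1)

2^52 = 4503599627370496. Using exponentiation by squaring, this requires 7 multiplications. The key idea: if the exponent is even, square the half-power; if odd, multiply by the base once.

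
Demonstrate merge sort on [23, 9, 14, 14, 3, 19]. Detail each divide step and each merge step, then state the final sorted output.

Merge sort trace:

Split: [23, 9, 14, 14, 3, 19] -> [23, 9, 14] and [14, 3, 19]
  Split: [23, 9, 14] -> [23] and [9, 14]
    Split: [9, 14] -> [9] and [14]
    Merge: [9] + [14] -> [9, 14]
  Merge: [23] + [9, 14] -> [9, 14, 23]
  Split: [14, 3, 19] -> [14] and [3, 19]
    Split: [3, 19] -> [3] and [19]
    Merge: [3] + [19] -> [3, 19]
  Merge: [14] + [3, 19] -> [3, 14, 19]
Merge: [9, 14, 23] + [3, 14, 19] -> [3, 9, 14, 14, 19, 23]

Final sorted array: [3, 9, 14, 14, 19, 23]

The merge sort proceeds by recursively splitting the array and merging sorted halves.
After all merges, the sorted array is [3, 9, 14, 14, 19, 23].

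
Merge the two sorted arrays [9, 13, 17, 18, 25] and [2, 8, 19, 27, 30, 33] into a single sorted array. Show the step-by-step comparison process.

Merging process:

Compare 9 vs 2: take 2 from right. Merged: [2]
Compare 9 vs 8: take 8 from right. Merged: [2, 8]
Compare 9 vs 19: take 9 from left. Merged: [2, 8, 9]
Compare 13 vs 19: take 13 from left. Merged: [2, 8, 9, 13]
Compare 17 vs 19: take 17 from left. Merged: [2, 8, 9, 13, 17]
Compare 18 vs 19: take 18 from left. Merged: [2, 8, 9, 13, 17, 18]
Compare 25 vs 19: take 19 from right. Merged: [2, 8, 9, 13, 17, 18, 19]
Compare 25 vs 27: take 25 from left. Merged: [2, 8, 9, 13, 17, 18, 19, 25]
Append remaining from right: [27, 30, 33]. Merged: [2, 8, 9, 13, 17, 18, 19, 25, 27, 30, 33]

Final merged array: [2, 8, 9, 13, 17, 18, 19, 25, 27, 30, 33]
Total comparisons: 8

The merged array is [2, 8, 9, 13, 17, 18, 19, 25, 27, 30, 33], requiring 8 comparisons. The merge step runs in O(n) time where n is the total number of elements.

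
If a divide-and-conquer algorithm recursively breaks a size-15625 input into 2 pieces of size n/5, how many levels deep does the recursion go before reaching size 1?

For divide and conquer with division factor 5:

Problem sizes at each level:
Level 0: 15625
Level 1: 3125
Level 2: 625
Level 3: 125
Level 4: 25
Level 5: 5
Level 6: 1

The root is level 0 and the size-1 base case is level 6 (the tree spans levels 0 through 6, i.e. 7 levels counting the root), so the depth is the number of divisions: log_5(15625) = 6

The recursion tree depth is log_5(15625) = 6. At each level, the problem size is divided by 5, so it takes 6 divisions to reduce to a base case of size 1. The algorithm makes 2 recursive calls at each level.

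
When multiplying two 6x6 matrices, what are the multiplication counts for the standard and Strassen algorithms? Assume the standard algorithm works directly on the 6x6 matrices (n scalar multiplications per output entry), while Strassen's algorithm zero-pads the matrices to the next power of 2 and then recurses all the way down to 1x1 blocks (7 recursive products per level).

Matrix multiplication for 6x6 matrices:

Strassen's algorithm requires power-of-2 dimensions. Pad 6x6 to 8x8 (next power of 2).

Standard algorithm: 6^3 = 216 multiplications
Strassen's algorithm: 7^(log2(8)) = 7^3 = 343 multiplications
Difference: 216 - 343 = -127 (Strassen uses MORE here due to padding overhead — for small or just-over-power-of-2 n, padding can outweigh the per-level savings)

Standard: 216 multiplications (6^3). Strassen: 343 multiplications (7^3, after padding to 8x8). Strassen reduces 8 recursive multiplications to 7 at each level.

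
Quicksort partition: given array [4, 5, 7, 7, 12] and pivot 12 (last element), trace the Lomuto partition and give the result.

Lomuto partition with pivot = 12:

Initial array: [4, 5, 7, 7, 12]

arr[0]=4 <= 12: swap with position 0, array becomes [4, 5, 7, 7, 12]
arr[1]=5 <= 12: swap with position 1, array becomes [4, 5, 7, 7, 12]
arr[2]=7 <= 12: swap with position 2, array becomes [4, 5, 7, 7, 12]
arr[3]=7 <= 12: swap with position 3, array becomes [4, 5, 7, 7, 12]

Place pivot at position 4: [4, 5, 7, 7, 12]
Pivot position: 4

After partitioning with pivot 12, the array becomes [4, 5, 7, 7, 12]. The pivot is placed at index 4. All elements to the left of the pivot are <= 12, and all elements to the right are > 12.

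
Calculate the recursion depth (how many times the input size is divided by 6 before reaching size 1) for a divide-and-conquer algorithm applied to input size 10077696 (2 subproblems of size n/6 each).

For divide and conquer with division factor 6:

Problem sizes at each level:
Level 0: 10077696
Level 1: 1679616
Level 2: 279936
Level 3: 46656
Level 4: 7776
Level 5: 1296
Level 6: 216
Level 7: 36
Level 8: 6
Level 9: 1

The root is level 0 and the size-1 base case is level 9 (the tree spans levels 0 through 9, i.e. 10 levels counting the root), so the depth is the number of divisions: log_6(10077696) = 9

The recursion tree depth is log_6(10077696) = 9. At each level, the problem size is divided by 6, so it takes 9 divisions to reduce to a base case of size 1. The algorithm makes 2 recursive calls at each level.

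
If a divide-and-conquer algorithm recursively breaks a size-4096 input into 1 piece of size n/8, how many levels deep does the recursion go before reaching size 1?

For divide and conquer with division factor 8:

Problem sizes at each level:
Level 0: 4096
Level 1: 512
Level 2: 64
Level 3: 8
Level 4: 1

The root is level 0 and the size-1 base case is level 4 (the tree spans levels 0 through 4, i.e. 5 levels counting the root), so the depth is the number of divisions: log_8(4096) = 4

The recursion tree depth is log_8(4096) = 4. At each level, the problem size is divided by 8, so it takes 4 divisions to reduce to a base case of size 1. The algorithm makes 1 recursive call at each level.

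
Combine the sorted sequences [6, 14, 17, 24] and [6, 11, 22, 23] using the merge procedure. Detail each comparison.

Merging process:

Compare 6 vs 6: take 6 from left. Merged: [6]
Compare 14 vs 6: take 6 from right. Merged: [6, 6]
Compare 14 vs 11: take 11 from right. Merged: [6, 6, 11]
Compare 14 vs 22: take 14 from left. Merged: [6, 6, 11, 14]
Compare 17 vs 22: take 17 from left. Merged: [6, 6, 11, 14, 17]
Compare 24 vs 22: take 22 from right. Merged: [6, 6, 11, 14, 17, 22]
Compare 24 vs 23: take 23 from right. Merged: [6, 6, 11, 14, 17, 22, 23]
Append remaining from left: [24]. Merged: [6, 6, 11, 14, 17, 22, 23, 24]

Final merged array: [6, 6, 11, 14, 17, 22, 23, 24]
Total comparisons: 7

The merged array is [6, 6, 11, 14, 17, 22, 23, 24], requiring 7 comparisons. The merge step runs in O(n) time where n is the total number of elements.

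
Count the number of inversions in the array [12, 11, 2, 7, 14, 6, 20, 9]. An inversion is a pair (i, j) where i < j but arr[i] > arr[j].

Finding inversions in [12, 11, 2, 7, 14, 6, 20, 9]:

(0, 1): arr[0]=12 > arr[1]=11
(0, 2): arr[0]=12 > arr[2]=2
(0, 3): arr[0]=12 > arr[3]=7
(0, 5): arr[0]=12 > arr[5]=6
(0, 7): arr[0]=12 > arr[7]=9
(1, 2): arr[1]=11 > arr[2]=2
(1, 3): arr[1]=11 > arr[3]=7
(1, 5): arr[1]=11 > arr[5]=6
(1, 7): arr[1]=11 > arr[7]=9
(3, 5): arr[3]=7 > arr[5]=6
(4, 5): arr[4]=14 > arr[5]=6
(4, 7): arr[4]=14 > arr[7]=9
(6, 7): arr[6]=20 > arr[7]=9

Total inversions: 13

The array has 13 inversion(s): (0,1), (0,2), (0,3), (0,5), (0,7), (1,2), (1,3), (1,5), (1,7), (3,5), (4,5), (4,7), (6,7). Each pair (i,j) satisfies i < j and arr[i] > arr[j].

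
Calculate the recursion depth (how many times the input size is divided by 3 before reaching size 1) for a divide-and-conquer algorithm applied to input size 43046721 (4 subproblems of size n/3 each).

For divide and conquer with division factor 3:

Problem sizes at each level:
Level 0: 43046721
Level 1: 14348907
Level 2: 4782969
Level 3: 1594323
Level 4: 531441
Level 5: 177147
Level 6: 59049
Level 7: 19683
Level 8: 6561
Level 9: 2187
Level 10: 729
Level 11: 243
Level 12: 81
Level 13: 27
Level 14: 9
Level 15: 3
Level 16: 1

The root is level 0 and the size-1 base case is level 16 (the tree spans levels 0 through 16, i.e. 17 levels counting the root), so the depth is the number of divisions: log_3(43046721) = 16

The recursion tree depth is log_3(43046721) = 16. At each level, the problem size is divided by 3, so it takes 16 divisions to reduce to a base case of size 1. The algorithm makes 4 recursive calls at each level.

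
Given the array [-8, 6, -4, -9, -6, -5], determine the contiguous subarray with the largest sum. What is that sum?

Using Kadane's algorithm on [-8, 6, -4, -9, -6, -5]:

Scanning through the array:
Position 1 (value 6): max_ending_here = 6, max_so_far = 6
Position 2 (value -4): max_ending_here = 2, max_so_far = 6
Position 3 (value -9): max_ending_here = -7, max_so_far = 6
Position 4 (value -6): max_ending_here = -6, max_so_far = 6
Position 5 (value -5): max_ending_here = -5, max_so_far = 6

Maximum subarray: [6]
Maximum sum: 6

The maximum subarray is [6] with sum 6. This subarray runs from index 1 to index 1.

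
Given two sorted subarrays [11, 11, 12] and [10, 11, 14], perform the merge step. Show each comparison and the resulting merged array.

Merging process:

Compare 11 vs 10: take 10 from right. Merged: [10]
Compare 11 vs 11: take 11 from left. Merged: [10, 11]
Compare 11 vs 11: take 11 from left. Merged: [10, 11, 11]
Compare 12 vs 11: take 11 from right. Merged: [10, 11, 11, 11]
Compare 12 vs 14: take 12 from left. Merged: [10, 11, 11, 11, 12]
Append remaining from right: [14]. Merged: [10, 11, 11, 11, 12, 14]

Final merged array: [10, 11, 11, 11, 12, 14]
Total comparisons: 5

The merged array is [10, 11, 11, 11, 12, 14], requiring 5 comparisons. The merge step runs in O(n) time where n is the total number of elements.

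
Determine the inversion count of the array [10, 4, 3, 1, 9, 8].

Finding inversions in [10, 4, 3, 1, 9, 8]:

(0, 1): arr[0]=10 > arr[1]=4
(0, 2): arr[0]=10 > arr[2]=3
(0, 3): arr[0]=10 > arr[3]=1
(0, 4): arr[0]=10 > arr[4]=9
(0, 5): arr[0]=10 > arr[5]=8
(1, 2): arr[1]=4 > arr[2]=3
(1, 3): arr[1]=4 > arr[3]=1
(2, 3): arr[2]=3 > arr[3]=1
(4, 5): arr[4]=9 > arr[5]=8

Total inversions: 9

The array has 9 inversion(s): (0,1), (0,2), (0,3), (0,4), (0,5), (1,2), (1,3), (2,3), (4,5). Each pair (i,j) satisfies i < j and arr[i] > arr[j].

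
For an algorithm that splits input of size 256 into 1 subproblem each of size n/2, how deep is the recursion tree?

For divide and conquer with division factor 2:

Problem sizes at each level:
Level 0: 256
Level 1: 128
Level 2: 64
Level 3: 32
Level 4: 16
Level 5: 8
Level 6: 4
Level 7: 2
Level 8: 1

The root is level 0 and the size-1 base case is level 8 (the tree spans levels 0 through 8, i.e. 9 levels counting the root), so the depth is the number of divisions: log_2(256) = 8

The recursion tree depth is log_2(256) = 8. At each level, the problem size is divided by 2, so it takes 8 divisions to reduce to a base case of size 1. The algorithm makes 1 recursive call at each level.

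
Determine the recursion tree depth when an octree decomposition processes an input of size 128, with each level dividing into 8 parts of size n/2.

For divide and conquer with division factor 2:

Problem sizes at each level:
Level 0: 128
Level 1: 64
Level 2: 32
Level 3: 16
Level 4: 8
Level 5: 4
Level 6: 2
Level 7: 1

The root is level 0 and the size-1 base case is level 7 (the tree spans levels 0 through 7, i.e. 8 levels counting the root), so the depth is the number of divisions: log_2(128) = 7

The recursion tree depth is log_2(128) = 7. At each level, the problem size is divided by 2, so it takes 7 divisions to reduce to a base case of size 1. The algorithm makes 8 recursive calls at each level.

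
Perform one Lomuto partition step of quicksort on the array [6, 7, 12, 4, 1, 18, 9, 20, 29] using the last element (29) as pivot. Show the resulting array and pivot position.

Lomuto partition with pivot = 29:

Initial array: [6, 7, 12, 4, 1, 18, 9, 20, 29]

arr[0]=6 <= 29: swap with position 0, array becomes [6, 7, 12, 4, 1, 18, 9, 20, 29]
arr[1]=7 <= 29: swap with position 1, array becomes [6, 7, 12, 4, 1, 18, 9, 20, 29]
arr[2]=12 <= 29: swap with position 2, array becomes [6, 7, 12, 4, 1, 18, 9, 20, 29]
arr[3]=4 <= 29: swap with position 3, array becomes [6, 7, 12, 4, 1, 18, 9, 20, 29]
arr[4]=1 <= 29: swap with position 4, array becomes [6, 7, 12, 4, 1, 18, 9, 20, 29]
arr[5]=18 <= 29: swap with position 5, array becomes [6, 7, 12, 4, 1, 18, 9, 20, 29]
arr[6]=9 <= 29: swap with position 6, array becomes [6, 7, 12, 4, 1, 18, 9, 20, 29]
arr[7]=20 <= 29: swap with position 7, array becomes [6, 7, 12, 4, 1, 18, 9, 20, 29]

Place pivot at position 8: [6, 7, 12, 4, 1, 18, 9, 20, 29]
Pivot position: 8

After partitioning with pivot 29, the array becomes [6, 7, 12, 4, 1, 18, 9, 20, 29]. The pivot is placed at index 8. All elements to the left of the pivot are <= 29, and all elements to the right are > 29.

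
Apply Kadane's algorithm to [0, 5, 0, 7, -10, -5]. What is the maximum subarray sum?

Using Kadane's algorithm on [0, 5, 0, 7, -10, -5]:

Scanning through the array:
Position 1 (value 5): max_ending_here = 5, max_so_far = 5
Position 2 (value 0): max_ending_here = 5, max_so_far = 5
Position 3 (value 7): max_ending_here = 12, max_so_far = 12
Position 4 (value -10): max_ending_here = 2, max_so_far = 12
Position 5 (value -5): max_ending_here = -3, max_so_far = 12

Maximum subarray: [0, 5, 0, 7]
Maximum sum: 12

The maximum subarray is [0, 5, 0, 7] with sum 12. This subarray runs from index 0 to index 3.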